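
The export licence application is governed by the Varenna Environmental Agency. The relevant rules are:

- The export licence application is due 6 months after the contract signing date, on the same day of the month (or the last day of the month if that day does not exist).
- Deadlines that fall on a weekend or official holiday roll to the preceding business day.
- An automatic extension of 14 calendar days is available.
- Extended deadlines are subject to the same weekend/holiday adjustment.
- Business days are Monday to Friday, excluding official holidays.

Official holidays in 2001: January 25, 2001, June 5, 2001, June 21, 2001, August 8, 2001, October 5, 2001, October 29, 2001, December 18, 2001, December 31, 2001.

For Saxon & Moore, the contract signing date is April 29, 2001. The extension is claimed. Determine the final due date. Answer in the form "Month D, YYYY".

Moving 6 months forward from April 29, 2001 on the corresponding day gives October 29, 2001.
October 29, 2001 is a listed holiday, so it moves to the preceding business day, October 26, 2001 (Friday).
Add the 14 calendar-day extension to October 26, 2001: November 9, 2001.
November 9, 2001 falls on a Friday, which is a business day, so no adjustment is needed.
So the filing is due November 9, 2001.

November 9, 2001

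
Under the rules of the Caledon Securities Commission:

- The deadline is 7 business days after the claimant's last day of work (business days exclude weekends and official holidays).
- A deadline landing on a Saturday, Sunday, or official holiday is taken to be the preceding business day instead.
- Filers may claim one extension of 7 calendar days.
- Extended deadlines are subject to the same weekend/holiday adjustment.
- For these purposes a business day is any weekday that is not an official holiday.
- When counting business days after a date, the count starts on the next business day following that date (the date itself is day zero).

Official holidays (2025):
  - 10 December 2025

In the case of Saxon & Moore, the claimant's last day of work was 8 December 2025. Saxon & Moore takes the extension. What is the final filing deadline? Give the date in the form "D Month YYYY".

25 December 2025

7 business days after 8 December 2025, excluding weekends and holidays, is 18 December 2025.
18 December 2025 (Thursday) is already a business day.
With the 7-day extension, 18 December 2025 becomes 25 December 2025.
25 December 2025 falls on a Thursday, which is a business day, so no adjustment is needed.
So the filing is due 25 December 2025.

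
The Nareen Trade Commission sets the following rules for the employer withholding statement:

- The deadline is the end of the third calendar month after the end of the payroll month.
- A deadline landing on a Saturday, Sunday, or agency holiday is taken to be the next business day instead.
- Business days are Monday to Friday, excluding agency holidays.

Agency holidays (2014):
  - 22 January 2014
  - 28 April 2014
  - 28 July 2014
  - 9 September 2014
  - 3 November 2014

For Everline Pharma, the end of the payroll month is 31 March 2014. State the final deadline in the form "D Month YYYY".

30 June 2014

The third month after 31 March 2014 is June 2014, whose last day is 30 June 2014.
30 June 2014 falls on a Monday, which is a business day, so no adjustment is needed.
Final deadline: 30 June 2014.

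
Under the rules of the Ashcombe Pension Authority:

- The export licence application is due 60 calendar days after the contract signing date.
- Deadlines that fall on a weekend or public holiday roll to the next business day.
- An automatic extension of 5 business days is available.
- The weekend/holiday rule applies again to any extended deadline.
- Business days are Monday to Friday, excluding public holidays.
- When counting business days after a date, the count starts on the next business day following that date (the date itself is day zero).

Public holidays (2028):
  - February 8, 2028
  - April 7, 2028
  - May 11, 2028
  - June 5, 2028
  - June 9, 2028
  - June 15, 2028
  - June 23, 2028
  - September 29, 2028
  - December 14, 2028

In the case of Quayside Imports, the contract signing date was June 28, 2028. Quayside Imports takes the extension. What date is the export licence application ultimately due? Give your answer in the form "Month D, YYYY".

Trigger date June 28, 2028 + 60 calendar days = August 27, 2028.
August 27, 2028 falls on a Sunday. Rolling to the next business day gives August 28, 2028, a Monday.
Counting 5 further business days from August 28, 2028 reaches September 4, 2028.
September 4, 2028 (Monday) is already a business day.
Deadline: September 4, 2028.

September 4, 2028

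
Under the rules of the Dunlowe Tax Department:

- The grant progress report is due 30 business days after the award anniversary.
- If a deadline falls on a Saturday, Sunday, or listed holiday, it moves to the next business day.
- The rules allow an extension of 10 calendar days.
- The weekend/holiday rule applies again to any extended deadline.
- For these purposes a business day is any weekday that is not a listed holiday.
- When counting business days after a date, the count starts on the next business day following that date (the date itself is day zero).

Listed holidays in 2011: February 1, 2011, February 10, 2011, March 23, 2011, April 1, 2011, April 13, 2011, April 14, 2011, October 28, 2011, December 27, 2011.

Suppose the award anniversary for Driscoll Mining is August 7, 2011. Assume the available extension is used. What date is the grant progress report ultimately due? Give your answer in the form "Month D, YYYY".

Starting the day after August 7, 2011 and counting 30 business days lands on September 16, 2011.
Since September 16, 2011 is a Friday and not a holiday, the date is unchanged.
The 10-calendar-day extension moves the deadline from September 16, 2011 to September 26, 2011.
September 26, 2011 is a Monday and not a listed holiday, so it stands.
So the filing is due September 26, 2011.

September 26, 2011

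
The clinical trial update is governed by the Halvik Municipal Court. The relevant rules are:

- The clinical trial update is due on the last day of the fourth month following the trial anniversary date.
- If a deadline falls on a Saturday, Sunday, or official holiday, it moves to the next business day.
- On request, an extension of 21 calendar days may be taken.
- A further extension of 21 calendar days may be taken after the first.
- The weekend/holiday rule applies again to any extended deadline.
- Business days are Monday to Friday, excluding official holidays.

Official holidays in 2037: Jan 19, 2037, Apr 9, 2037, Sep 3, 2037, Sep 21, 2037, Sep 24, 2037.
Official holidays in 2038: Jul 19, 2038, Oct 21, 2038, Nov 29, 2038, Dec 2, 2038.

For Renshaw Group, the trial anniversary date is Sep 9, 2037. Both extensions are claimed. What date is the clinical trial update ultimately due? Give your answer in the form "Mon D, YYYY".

4 months after Sep 9, 2037 falls in January 2038; the last day of that month is Jan 31, 2038.
Jan 31, 2038 is a Sunday, so it moves to the next business day, Feb 1, 2038 (Monday).
The 21-calendar-day extension moves the deadline from Feb 1, 2038 to Feb 22, 2038.
Feb 22, 2038 (Monday) is already a business day.
The 21-calendar-day extension moves the deadline from Feb 22, 2038 to Mar 15, 2038.
Since Mar 15, 2038 is a Monday and not a holiday, the date is unchanged.
The final due date is Mar 15, 2038.

Mar 15, 2038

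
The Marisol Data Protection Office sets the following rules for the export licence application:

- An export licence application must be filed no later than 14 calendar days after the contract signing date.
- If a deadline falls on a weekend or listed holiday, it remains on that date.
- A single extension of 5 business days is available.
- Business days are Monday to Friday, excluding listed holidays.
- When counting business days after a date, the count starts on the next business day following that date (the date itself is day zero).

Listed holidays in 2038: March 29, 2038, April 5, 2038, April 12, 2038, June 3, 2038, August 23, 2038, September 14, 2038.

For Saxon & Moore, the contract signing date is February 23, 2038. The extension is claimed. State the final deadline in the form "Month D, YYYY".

March 16, 2038

14 calendar days after February 23, 2038 is March 9, 2038.
No adjustment is made for weekends or holidays, so March 9, 2038 stands.
Applying the 5-business-day extension: 5 business days after March 9, 2038 is March 16, 2038.
No adjustment is made for weekends or holidays, so March 16, 2038 stands.
The final due date is March 16, 2038.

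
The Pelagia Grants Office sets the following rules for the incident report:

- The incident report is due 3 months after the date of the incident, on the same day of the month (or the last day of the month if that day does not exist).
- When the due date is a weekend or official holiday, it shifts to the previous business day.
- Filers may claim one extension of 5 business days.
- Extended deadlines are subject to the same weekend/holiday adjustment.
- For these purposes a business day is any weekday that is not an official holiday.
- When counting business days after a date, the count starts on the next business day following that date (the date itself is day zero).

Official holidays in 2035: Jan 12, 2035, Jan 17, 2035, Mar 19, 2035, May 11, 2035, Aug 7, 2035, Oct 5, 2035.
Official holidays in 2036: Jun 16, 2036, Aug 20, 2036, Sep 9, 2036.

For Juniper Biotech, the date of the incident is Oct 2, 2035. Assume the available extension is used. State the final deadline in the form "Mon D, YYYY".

Jan 9, 2036

3 months from Oct 2, 2035 is Jan 2, 2036.
Jan 2, 2036 falls on a Wednesday, which is a business day, so no adjustment is needed.
The 5-business-day extension runs from Jan 2, 2036 to Jan 9, 2036.
Jan 9, 2036 (Wednesday) is already a business day.
So the filing is due Jan 9, 2036.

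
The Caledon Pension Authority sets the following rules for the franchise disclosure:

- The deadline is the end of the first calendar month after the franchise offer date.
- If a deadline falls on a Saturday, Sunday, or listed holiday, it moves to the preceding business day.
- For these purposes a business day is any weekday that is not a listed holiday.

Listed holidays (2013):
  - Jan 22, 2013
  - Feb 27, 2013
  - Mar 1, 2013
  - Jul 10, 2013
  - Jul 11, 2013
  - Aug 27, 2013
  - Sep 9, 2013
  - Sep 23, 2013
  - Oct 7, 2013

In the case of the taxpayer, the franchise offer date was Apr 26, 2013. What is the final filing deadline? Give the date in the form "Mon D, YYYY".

The first month after Apr 26, 2013 is May 2013, whose last day is May 31, 2013.
May 31, 2013 is a Friday and not a listed holiday, so it stands.
So the filing is due May 31, 2013.

May 31, 2013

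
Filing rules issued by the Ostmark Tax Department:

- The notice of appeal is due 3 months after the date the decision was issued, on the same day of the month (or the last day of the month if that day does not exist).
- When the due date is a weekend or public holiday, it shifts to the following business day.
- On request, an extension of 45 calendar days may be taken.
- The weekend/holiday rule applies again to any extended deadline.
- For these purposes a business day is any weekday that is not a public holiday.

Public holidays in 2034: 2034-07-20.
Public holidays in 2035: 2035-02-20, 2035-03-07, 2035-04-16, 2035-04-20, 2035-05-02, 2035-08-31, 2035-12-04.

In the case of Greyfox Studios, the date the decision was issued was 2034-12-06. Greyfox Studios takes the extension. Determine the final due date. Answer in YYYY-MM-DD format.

3 months after 2034-12-06, on the same day of the month, is 2035-03-06.
2035-03-06 is a Tuesday and not a listed holiday, so it stands.
Applying the 45-calendar-day extension: 2035-03-06 + 45 days = 2035-04-20.
Because 2035-04-20 is a listed holiday, the deadline becomes 2035-04-23 (Monday).
The final due date is 2035-04-23.

2035-04-23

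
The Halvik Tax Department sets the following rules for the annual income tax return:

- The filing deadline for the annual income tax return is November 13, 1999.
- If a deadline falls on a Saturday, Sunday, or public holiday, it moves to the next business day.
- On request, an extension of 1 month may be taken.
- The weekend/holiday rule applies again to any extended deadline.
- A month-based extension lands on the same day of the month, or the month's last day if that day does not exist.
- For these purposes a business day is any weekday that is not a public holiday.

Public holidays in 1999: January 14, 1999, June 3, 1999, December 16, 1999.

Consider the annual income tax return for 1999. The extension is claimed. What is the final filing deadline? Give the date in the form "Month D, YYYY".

Start from the fixed due date, November 13, 1999.
November 13, 1999 is a Saturday, so it moves to the next business day, November 15, 1999 (Monday).
The 1 month extension carries November 15, 1999 to December 15, 1999.
December 15, 1999 falls on a Wednesday, which is a business day, so no adjustment is needed.
So the filing is due December 15, 1999.

December 15, 1999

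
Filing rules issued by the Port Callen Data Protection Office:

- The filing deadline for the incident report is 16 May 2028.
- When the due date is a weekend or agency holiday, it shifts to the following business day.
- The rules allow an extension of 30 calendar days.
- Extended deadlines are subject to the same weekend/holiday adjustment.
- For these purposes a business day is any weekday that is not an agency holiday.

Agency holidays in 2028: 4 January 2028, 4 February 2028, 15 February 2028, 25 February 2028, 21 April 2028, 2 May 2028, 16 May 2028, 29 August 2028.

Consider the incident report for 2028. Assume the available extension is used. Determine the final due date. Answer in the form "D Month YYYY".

The statutory due date is 16 May 2028.
16 May 2028 is a listed holiday; the next business day is 17 May 2028 (Wednesday).
With the 30-day extension, 17 May 2028 becomes 16 June 2028.
16 June 2028 falls on a Friday, which is a business day, so no adjustment is needed.
Deadline: 16 June 2028.

16 June 2028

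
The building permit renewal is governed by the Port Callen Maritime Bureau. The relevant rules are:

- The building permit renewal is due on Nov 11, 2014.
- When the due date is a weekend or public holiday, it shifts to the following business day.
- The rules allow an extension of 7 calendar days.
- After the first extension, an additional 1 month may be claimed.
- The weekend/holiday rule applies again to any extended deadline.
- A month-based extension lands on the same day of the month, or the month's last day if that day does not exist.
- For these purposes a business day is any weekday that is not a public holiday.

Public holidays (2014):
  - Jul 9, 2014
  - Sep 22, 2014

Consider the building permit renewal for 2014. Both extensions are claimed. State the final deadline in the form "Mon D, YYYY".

Dec 18, 2014

The statutory due date is Nov 11, 2014.
Since Nov 11, 2014 is a Tuesday and not a holiday, the date is unchanged.
Applying the 7-calendar-day extension: Nov 11, 2014 + 7 days = Nov 18, 2014.
Nov 18, 2014 (Tuesday) is already a business day.
The 1 month extension carries Nov 18, 2014 to Dec 18, 2014.
Dec 18, 2014 (Thursday) is already a business day.
Final deadline: Dec 18, 2014.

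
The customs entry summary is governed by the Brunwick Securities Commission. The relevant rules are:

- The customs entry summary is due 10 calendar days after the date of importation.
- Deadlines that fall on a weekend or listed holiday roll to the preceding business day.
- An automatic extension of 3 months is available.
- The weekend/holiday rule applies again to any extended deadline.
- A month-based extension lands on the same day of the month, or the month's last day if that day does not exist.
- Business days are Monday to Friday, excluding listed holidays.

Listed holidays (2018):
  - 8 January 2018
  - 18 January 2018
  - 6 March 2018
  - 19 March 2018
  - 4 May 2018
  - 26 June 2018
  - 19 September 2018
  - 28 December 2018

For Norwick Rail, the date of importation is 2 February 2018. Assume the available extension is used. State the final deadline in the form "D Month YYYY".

Trigger date 2 February 2018 + 10 calendar days = 12 February 2018.
12 February 2018 is a Monday and not a listed holiday, so it stands.
The 3 months extension carries 12 February 2018 to 12 May 2018.
12 May 2018 falls on a Saturday. Rolling to the preceding business day gives 11 May 2018, a Friday.
So the filing is due 11 May 2018.

11 May 2018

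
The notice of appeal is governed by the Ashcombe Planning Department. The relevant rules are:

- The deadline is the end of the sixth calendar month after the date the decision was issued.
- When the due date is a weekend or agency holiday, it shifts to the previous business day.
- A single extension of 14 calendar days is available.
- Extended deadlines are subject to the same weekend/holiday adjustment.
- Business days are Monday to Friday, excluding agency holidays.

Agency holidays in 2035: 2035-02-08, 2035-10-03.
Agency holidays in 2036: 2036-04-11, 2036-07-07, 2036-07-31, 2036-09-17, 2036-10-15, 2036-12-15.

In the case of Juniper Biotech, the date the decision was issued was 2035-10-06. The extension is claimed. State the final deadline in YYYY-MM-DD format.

6 months after 2035-10-06 is April 2036; that month ends on 2036-04-30.
2036-04-30 is a Wednesday and not a listed holiday, so it stands.
With the 14-day extension, 2036-04-30 becomes 2036-05-14.
2036-05-14 (Wednesday) is already a business day.
Final deadline: 2036-05-14.

2036-05-14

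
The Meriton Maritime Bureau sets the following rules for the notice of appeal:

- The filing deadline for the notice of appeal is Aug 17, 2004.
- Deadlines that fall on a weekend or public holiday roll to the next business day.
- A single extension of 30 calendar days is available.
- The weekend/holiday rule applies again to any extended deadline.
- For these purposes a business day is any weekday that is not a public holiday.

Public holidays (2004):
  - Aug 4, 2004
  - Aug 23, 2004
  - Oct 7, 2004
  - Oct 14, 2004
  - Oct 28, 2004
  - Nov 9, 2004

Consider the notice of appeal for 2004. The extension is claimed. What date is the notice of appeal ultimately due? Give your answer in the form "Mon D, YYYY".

The stated deadline is Aug 17, 2004.
Aug 17, 2004 is a Tuesday and not a listed holiday, so it stands.
Applying the 30-calendar-day extension: Aug 17, 2004 + 30 days = Sep 16, 2004.
Sep 16, 2004 is a Thursday and not a listed holiday, so it stands.
Final deadline: Sep 16, 2004.

Sep 16, 2004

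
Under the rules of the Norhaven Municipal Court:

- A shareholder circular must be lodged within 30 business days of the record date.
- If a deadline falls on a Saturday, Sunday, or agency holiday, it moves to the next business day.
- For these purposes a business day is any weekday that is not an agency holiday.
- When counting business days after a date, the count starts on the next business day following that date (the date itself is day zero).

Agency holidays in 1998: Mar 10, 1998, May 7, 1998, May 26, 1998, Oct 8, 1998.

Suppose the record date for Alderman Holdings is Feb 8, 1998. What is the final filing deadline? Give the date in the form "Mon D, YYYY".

Starting the day after Feb 8, 1998 and counting 30 business days lands on Mar 23, 1998.
Since Mar 23, 1998 is a Monday and not a holiday, the date is unchanged.
Final deadline: Mar 23, 1998.

Mar 23, 1998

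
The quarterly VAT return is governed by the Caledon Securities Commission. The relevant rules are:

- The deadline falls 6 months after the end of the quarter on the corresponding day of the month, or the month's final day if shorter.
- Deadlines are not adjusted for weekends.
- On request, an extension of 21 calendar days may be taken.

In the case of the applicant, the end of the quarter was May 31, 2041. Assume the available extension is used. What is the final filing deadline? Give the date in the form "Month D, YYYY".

December 21, 2041

6 months from May 31, 2041 is November 30, 2041 (day 31 does not exist in November, so the month's last day is used).
November 30, 2041 falls on a Saturday. The rules make no weekend/holiday allowance, so it remains November 30, 2041.
Add the 21 calendar-day extension to November 30, 2041: December 21, 2041.
December 21, 2041 falls on a Saturday. The rules make no weekend/holiday allowance, so it remains December 21, 2041.
Deadline: December 21, 2041.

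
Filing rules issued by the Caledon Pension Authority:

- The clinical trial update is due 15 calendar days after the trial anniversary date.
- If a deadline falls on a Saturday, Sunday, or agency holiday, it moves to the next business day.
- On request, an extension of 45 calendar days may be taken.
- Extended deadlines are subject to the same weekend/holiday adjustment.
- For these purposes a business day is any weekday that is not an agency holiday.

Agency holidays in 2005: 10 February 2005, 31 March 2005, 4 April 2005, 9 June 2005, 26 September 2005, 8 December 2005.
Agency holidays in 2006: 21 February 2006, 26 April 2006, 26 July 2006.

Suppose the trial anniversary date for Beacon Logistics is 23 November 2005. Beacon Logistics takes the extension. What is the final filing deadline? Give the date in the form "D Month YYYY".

15 calendar days after 23 November 2005 is 8 December 2005.
8 December 2005 falls on a listed holiday. Rolling to the next business day gives 9 December 2005, a Friday.
Applying the 45-calendar-day extension: 9 December 2005 + 45 days = 23 January 2006.
23 January 2006 (Monday) is already a business day.
The final due date is 23 January 2006.

23 January 2006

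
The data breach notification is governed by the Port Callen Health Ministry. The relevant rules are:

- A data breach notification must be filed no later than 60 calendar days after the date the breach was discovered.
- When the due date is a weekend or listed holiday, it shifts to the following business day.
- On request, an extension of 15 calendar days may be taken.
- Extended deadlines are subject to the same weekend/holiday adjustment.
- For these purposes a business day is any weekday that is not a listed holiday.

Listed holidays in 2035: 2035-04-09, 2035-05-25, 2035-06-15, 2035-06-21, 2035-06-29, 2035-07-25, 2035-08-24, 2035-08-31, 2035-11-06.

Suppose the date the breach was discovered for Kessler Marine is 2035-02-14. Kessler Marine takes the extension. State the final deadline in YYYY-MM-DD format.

Adding 60 calendar days to 2035-02-14 gives 2035-04-15.
Because 2035-04-15 is a Sunday, the deadline becomes 2035-04-16 (Monday).
With the 15-day extension, 2035-04-16 becomes 2035-05-01.
2035-05-01 (Tuesday) is already a business day.
Final deadline: 2035-05-01.

2035-05-01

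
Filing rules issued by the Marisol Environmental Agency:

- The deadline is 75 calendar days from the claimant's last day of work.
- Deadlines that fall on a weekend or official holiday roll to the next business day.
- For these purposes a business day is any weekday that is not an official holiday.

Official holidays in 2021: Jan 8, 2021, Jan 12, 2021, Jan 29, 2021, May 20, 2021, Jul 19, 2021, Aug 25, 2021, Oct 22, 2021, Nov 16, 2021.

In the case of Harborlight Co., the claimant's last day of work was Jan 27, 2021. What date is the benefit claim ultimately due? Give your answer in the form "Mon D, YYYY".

Trigger date Jan 27, 2021 + 75 calendar days = Apr 12, 2021.
Since Apr 12, 2021 is a Monday and not a holiday, the date is unchanged.
The final due date is Apr 12, 2021.

Apr 12, 2021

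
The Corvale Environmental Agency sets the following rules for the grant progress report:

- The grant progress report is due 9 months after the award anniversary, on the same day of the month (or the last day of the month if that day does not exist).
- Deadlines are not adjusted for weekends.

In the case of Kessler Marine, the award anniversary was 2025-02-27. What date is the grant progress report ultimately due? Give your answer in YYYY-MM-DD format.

9 months after 2025-02-27, on the same day of the month, is 2025-11-27.
2025-11-27 falls on a Thursday. The rules make no weekend/holiday allowance, so it remains 2025-11-27.
The final due date is 2025-11-27.

2025-11-27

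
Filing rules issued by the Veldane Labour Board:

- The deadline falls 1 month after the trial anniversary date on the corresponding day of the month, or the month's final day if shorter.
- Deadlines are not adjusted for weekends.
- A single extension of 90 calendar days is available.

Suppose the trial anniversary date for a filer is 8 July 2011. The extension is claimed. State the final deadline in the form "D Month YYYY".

6 November 2011

1 month after 8 July 2011, on the same day of the month, is 8 August 2011.
8 August 2011 falls on a Monday. The rules make no weekend/holiday allowance, so it remains 8 August 2011.
Applying the 90-calendar-day extension: 8 August 2011 + 90 days = 6 November 2011.
6 November 2011 is a Sunday; no weekend or holiday adjustment applies.
The final due date is 6 November 2011.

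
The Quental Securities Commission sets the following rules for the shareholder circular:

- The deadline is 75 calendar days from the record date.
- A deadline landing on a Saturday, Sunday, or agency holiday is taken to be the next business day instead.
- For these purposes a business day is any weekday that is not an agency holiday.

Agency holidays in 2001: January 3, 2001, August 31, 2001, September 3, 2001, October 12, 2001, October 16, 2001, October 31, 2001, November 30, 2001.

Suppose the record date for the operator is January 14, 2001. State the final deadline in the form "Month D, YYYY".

From January 14, 2001, 75 calendar days later is March 30, 2001.
March 30, 2001 is a Friday and not a listed holiday, so it stands.
The final due date is March 30, 2001.

March 30, 2001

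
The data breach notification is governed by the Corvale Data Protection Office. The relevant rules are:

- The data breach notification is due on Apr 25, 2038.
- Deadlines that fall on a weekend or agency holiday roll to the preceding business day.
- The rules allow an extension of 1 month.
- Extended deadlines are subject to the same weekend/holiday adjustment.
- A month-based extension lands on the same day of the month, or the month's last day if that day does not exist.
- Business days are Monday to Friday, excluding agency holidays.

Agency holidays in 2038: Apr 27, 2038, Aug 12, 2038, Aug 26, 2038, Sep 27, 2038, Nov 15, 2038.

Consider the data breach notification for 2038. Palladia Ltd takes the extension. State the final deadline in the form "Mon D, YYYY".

May 21, 2038

Start from the fixed due date, Apr 25, 2038.
Apr 25, 2038 is a Sunday; the preceding business day is Apr 23, 2038 (Friday).
Applying the 1 month extension: 1 month after Apr 23, 2038 is May 23, 2038.
Because May 23, 2038 is a Sunday, the deadline becomes May 21, 2038 (Friday).
Final deadline: May 21, 2038.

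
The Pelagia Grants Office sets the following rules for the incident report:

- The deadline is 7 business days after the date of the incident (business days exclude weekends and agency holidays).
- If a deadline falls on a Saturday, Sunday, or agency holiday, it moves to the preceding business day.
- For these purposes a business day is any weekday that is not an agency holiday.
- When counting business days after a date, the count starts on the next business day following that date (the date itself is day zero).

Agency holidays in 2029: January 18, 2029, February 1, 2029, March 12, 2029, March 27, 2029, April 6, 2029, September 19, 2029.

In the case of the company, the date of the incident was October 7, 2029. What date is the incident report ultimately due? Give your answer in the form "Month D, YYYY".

7 business days after October 7, 2029, excluding weekends and holidays, is October 16, 2029.
October 16, 2029 (Tuesday) is already a business day.
Deadline: October 16, 2029.

October 16, 2029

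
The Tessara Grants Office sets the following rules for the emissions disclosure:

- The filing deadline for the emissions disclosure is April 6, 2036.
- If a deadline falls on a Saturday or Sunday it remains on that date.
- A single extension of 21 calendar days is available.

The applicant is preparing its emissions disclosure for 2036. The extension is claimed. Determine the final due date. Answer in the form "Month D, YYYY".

Start from the fixed due date, April 6, 2036.
No adjustment is made for weekends or holidays, so April 6, 2036 stands.
Add the 21 calendar-day extension to April 6, 2036: April 27, 2036.
April 27, 2036 falls on a Sunday. The rules make no weekend/holiday allowance, so it remains April 27, 2036.
So the filing is due April 27, 2036.

April 27, 2036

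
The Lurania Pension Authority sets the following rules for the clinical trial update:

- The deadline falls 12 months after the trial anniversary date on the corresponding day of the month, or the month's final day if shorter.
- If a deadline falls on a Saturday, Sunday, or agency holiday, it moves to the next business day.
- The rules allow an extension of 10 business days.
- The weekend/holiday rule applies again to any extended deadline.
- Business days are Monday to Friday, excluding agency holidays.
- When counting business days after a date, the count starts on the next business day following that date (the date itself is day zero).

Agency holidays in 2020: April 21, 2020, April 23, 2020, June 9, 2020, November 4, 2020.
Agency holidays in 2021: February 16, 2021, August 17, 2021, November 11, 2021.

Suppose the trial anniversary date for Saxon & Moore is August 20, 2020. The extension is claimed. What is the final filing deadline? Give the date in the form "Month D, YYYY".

September 3, 2021

Moving 12 months forward from August 20, 2020 on the corresponding day gives August 20, 2021.
August 20, 2021 (Friday) is already a business day.
The 10-business-day extension runs from August 20, 2021 to September 3, 2021.
September 3, 2021 falls on a Friday, which is a business day, so no adjustment is needed.
Final deadline: September 3, 2021.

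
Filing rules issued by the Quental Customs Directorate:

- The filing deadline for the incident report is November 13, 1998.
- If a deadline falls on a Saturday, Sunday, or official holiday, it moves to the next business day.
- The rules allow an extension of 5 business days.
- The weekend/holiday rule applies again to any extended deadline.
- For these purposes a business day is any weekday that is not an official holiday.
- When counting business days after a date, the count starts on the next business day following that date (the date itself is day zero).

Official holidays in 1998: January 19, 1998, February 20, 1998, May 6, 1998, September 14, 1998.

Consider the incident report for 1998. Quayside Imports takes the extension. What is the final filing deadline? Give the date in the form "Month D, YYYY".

The stated deadline is November 13, 1998.
Since November 13, 1998 is a Friday and not a holiday, the date is unchanged.
Applying the 5-business-day extension: 5 business days after November 13, 1998 is November 20, 1998.
Since November 20, 1998 is a Friday and not a holiday, the date is unchanged.
Final deadline: November 20, 1998.

November 20, 1998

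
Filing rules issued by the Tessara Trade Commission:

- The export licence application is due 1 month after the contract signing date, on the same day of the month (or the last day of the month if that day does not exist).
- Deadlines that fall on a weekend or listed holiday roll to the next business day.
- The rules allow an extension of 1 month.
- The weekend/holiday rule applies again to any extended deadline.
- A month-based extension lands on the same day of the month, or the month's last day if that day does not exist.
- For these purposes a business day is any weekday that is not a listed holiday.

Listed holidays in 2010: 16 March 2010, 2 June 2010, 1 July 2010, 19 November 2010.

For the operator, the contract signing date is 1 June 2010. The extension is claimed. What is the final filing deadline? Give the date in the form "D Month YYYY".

2 August 2010

1 month after 1 June 2010, on the same day of the month, is 1 July 2010.
1 July 2010 is a listed holiday; the next business day is 2 July 2010 (Friday).
The 1 month extension carries 2 July 2010 to 2 August 2010.
2 August 2010 is a Monday and not a listed holiday, so it stands.
Deadline: 2 August 2010.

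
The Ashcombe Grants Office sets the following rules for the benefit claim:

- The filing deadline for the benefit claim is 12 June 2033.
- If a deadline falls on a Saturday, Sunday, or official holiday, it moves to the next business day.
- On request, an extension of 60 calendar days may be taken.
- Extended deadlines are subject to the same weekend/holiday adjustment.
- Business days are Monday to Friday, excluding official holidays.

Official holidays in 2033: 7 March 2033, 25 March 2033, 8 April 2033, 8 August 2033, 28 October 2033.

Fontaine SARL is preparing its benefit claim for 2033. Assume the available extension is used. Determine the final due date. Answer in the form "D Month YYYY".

12 August 2033

Start from the fixed due date, 12 June 2033.
Because 12 June 2033 is a Sunday, the deadline becomes 13 June 2033 (Monday).
With the 60-day extension, 13 June 2033 becomes 12 August 2033.
Since 12 August 2033 is a Friday and not a holiday, the date is unchanged.
Deadline: 12 August 2033.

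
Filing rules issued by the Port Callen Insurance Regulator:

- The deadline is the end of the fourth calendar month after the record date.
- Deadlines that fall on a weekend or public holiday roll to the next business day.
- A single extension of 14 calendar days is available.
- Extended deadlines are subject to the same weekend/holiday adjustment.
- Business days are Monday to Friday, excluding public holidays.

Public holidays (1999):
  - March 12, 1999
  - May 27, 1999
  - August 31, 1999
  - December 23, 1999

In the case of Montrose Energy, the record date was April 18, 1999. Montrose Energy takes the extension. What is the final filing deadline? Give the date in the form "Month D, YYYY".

4 months after April 18, 1999 falls in August 1999; the last day of that month is August 31, 1999.
Because August 31, 1999 is a listed holiday, the deadline becomes September 1, 1999 (Wednesday).
The 14-calendar-day extension moves the deadline from September 1, 1999 to September 15, 1999.
September 15, 1999 falls on a Wednesday, which is a business day, so no adjustment is needed.
Deadline: September 15, 1999.

September 15, 1999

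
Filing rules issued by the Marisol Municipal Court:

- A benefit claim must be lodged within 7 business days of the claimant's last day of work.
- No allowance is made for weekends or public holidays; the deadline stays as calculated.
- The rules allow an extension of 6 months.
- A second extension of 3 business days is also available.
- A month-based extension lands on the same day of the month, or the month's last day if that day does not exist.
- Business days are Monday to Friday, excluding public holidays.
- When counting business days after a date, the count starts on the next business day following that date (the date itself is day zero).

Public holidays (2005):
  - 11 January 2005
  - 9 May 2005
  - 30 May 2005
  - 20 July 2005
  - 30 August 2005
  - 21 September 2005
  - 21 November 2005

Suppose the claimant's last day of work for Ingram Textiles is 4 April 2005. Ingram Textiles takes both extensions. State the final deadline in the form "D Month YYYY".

18 October 2005

7 business days after 4 April 2005, excluding weekends and holidays, is 13 April 2005.
13 April 2005 falls on a Wednesday. The rules make no weekend/holiday allowance, so it remains 13 April 2005.
Applying the 6 months extension: 6 months after 13 April 2005 is 13 October 2005.
13 October 2005 is a Thursday; no weekend or holiday adjustment applies.
Counting 3 further business days from 13 October 2005 reaches 18 October 2005.
18 October 2005 is a Tuesday; no weekend or holiday adjustment applies.
So the filing is due 18 October 2005.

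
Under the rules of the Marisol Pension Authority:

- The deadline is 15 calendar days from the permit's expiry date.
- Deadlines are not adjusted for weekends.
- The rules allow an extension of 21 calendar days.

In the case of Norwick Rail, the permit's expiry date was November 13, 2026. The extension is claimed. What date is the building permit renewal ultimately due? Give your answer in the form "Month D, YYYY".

From November 13, 2026, 15 calendar days later is November 28, 2026.
November 28, 2026 is a Saturday; no weekend or holiday adjustment applies.
The 21-calendar-day extension moves the deadline from November 28, 2026 to December 19, 2026.
December 19, 2026 falls on a Saturday. The rules make no weekend/holiday allowance, so it remains December 19, 2026.
The final due date is December 19, 2026.

December 19, 2026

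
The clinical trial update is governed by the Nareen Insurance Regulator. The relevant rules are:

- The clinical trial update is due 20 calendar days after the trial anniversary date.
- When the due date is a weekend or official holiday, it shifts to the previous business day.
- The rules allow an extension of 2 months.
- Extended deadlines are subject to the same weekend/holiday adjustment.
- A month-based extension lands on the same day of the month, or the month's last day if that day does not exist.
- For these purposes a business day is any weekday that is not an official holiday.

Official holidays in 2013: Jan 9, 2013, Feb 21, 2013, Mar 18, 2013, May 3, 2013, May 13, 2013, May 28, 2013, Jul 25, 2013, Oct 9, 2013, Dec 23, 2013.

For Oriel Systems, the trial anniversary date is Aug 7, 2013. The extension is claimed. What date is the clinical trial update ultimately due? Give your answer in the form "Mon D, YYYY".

From Aug 7, 2013, 20 calendar days later is Aug 27, 2013.
Aug 27, 2013 (Tuesday) is already a business day.
Applying the 2 months extension: 2 months after Aug 27, 2013 is Oct 27, 2013.
Oct 27, 2013 is a Sunday; the preceding business day is Oct 25, 2013 (Friday).
So the filing is due Oct 25, 2013.

Oct 25, 2013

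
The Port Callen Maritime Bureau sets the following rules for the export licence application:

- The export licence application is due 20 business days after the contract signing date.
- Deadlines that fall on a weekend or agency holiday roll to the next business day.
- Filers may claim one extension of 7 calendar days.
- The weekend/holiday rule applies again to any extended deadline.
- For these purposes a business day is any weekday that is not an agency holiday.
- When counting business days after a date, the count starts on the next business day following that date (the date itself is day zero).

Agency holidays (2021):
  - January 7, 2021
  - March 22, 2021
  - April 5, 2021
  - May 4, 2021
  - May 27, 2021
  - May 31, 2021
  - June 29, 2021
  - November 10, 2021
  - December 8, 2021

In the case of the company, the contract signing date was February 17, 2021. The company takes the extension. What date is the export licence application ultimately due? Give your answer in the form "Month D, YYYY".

March 24, 2021

20 business days after February 17, 2021, excluding weekends and holidays, is March 17, 2021.
March 17, 2021 (Wednesday) is already a business day.
The 7-calendar-day extension moves the deadline from March 17, 2021 to March 24, 2021.
March 24, 2021 is a Wednesday and not a listed holiday, so it stands.
Final deadline: March 24, 2021.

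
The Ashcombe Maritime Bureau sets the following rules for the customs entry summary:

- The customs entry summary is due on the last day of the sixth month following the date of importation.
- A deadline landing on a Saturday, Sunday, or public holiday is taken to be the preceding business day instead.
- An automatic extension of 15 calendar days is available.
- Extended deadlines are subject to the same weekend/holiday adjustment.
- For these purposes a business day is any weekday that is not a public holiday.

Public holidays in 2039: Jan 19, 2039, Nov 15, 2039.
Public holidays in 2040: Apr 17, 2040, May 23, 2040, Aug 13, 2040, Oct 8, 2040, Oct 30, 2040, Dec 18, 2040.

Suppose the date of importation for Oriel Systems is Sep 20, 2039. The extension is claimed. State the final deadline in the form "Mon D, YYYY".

6 months after Sep 20, 2039 is March 2040; that month ends on Mar 31, 2040.
Mar 31, 2040 falls on a Saturday. Rolling to the preceding business day gives Mar 30, 2040, a Friday.
Add the 15 calendar-day extension to Mar 30, 2040: Apr 14, 2040.
Apr 14, 2040 falls on a Saturday. Rolling to the preceding business day gives Apr 13, 2040, a Friday.
So the filing is due Apr 13, 2040.

Apr 13, 2040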